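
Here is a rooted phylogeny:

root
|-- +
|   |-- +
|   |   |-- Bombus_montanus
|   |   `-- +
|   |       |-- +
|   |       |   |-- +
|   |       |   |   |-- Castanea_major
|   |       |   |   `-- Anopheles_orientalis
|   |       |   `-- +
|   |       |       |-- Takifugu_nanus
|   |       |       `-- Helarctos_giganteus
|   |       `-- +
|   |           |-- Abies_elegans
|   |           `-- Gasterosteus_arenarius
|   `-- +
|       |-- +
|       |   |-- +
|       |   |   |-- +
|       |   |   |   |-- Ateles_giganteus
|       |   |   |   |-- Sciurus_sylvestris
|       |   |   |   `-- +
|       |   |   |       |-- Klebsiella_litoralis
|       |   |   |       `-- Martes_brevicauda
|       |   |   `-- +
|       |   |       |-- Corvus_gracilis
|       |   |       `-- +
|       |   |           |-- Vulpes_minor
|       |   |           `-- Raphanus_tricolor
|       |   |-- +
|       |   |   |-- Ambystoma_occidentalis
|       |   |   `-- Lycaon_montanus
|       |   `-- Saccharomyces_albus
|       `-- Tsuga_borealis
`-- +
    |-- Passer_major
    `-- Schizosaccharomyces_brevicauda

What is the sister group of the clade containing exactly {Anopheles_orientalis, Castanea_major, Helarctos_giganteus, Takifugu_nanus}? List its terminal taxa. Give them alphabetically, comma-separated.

Abies_elegans, Gasterosteus_arenarius

The clade containing exactly {Anopheles_orientalis, Castanea_major, Helarctos_giganteus, Takifugu_nanus} attaches to the tree at the node subtending (((Castanea_major,Anopheles_orientalis),(Takifugu_nanus,Helarctos_giganteus)),(Abies_elegans,Gasterosteus_arenarius)).
The other lineage descending from that same node — the sister group — is (Abies_elegans,Gasterosteus_arenarius); its 2 tips in alphabetical order are the answer.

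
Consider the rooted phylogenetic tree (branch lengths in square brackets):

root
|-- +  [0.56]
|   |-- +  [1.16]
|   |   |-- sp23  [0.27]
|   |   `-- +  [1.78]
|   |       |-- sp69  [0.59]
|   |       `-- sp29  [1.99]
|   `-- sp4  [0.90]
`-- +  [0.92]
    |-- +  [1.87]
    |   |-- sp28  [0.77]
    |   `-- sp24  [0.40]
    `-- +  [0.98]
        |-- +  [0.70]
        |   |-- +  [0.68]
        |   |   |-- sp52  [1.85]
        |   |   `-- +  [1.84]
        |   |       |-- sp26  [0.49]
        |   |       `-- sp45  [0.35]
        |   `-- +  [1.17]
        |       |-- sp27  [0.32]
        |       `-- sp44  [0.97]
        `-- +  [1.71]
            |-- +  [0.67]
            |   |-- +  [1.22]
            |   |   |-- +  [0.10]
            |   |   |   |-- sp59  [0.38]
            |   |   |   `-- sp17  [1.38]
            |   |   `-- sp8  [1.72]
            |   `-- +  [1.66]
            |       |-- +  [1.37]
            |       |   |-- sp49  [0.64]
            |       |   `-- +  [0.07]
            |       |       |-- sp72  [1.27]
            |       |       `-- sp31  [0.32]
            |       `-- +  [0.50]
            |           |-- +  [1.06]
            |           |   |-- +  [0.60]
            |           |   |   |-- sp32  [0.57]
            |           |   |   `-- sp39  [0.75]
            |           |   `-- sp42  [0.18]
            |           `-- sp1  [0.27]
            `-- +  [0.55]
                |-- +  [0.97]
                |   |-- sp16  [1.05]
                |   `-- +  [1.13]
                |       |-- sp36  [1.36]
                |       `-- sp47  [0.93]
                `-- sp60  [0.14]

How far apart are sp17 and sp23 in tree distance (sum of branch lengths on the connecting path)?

The path runs sp17 → … → MRCA → … → sp23; the MRCA is the root of the tree.
Branch lengths along that path: 1.38 + 0.10 + 1.22 + 0.67 + 1.71 + 0.98 + 0.92 + 0.56 + 1.16 + 0.27 = 8.97.

8.97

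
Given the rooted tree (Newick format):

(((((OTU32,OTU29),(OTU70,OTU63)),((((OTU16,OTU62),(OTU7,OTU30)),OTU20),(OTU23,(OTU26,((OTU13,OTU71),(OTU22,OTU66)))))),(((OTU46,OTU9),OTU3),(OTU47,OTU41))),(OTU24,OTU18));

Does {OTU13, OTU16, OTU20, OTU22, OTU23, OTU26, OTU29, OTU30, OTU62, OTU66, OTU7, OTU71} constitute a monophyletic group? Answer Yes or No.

No

The MRCA of the listed taxa subtends (((OTU32,OTU29),(OTU70,OTU63)),((((OTU16,OTU62),(OTU7,OTU30)),OTU20),(OTU23,(OTU26,((OTU13,OTU71),(OTU22,OTU66)))))).
That clade also contains OTU32, OTU63, OTU70, which are not in the proposed group, so the group is not monophyletic.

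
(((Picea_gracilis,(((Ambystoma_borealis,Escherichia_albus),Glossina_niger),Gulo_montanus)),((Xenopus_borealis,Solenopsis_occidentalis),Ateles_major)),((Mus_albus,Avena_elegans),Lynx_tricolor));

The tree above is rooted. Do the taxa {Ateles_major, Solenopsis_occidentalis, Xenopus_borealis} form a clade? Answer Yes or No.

Yes

The most recent common ancestor of these taxa subtends ((Xenopus_borealis,Solenopsis_occidentalis),Ateles_major).
That clade has exactly 3 tips — every listed taxon and nothing else — so the group is monophyletic.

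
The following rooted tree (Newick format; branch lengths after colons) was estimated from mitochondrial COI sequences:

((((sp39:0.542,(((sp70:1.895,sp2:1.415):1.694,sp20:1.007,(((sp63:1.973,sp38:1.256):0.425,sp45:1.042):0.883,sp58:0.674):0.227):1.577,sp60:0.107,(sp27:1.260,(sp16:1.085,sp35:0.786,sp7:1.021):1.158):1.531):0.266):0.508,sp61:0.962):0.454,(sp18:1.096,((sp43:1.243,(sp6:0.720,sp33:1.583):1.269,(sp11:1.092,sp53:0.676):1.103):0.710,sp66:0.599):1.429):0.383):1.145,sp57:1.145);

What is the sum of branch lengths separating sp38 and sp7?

The path runs sp38 → … → MRCA → … → sp7; the MRCA is the node subtending (((sp70,sp2),sp20,(((sp63,sp38),sp45),sp58)),sp60,(sp27,(sp16,sp35,sp7))).
Branch lengths along that path: 1.256 + 0.425 + 0.883 + 0.227 + 1.577 + 1.531 + 1.158 + 1.021 = 8.078.

8.078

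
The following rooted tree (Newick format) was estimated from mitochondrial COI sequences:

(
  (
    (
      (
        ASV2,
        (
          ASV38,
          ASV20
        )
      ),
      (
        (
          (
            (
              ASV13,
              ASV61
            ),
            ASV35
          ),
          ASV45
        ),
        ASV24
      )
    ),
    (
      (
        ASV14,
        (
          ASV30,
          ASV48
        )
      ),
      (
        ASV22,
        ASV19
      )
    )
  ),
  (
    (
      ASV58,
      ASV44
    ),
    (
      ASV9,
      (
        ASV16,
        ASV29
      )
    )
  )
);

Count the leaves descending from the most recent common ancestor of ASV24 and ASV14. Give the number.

13

The MRCA of ASV24 and ASV14 is the node subtending (((ASV2,(ASV38,ASV20)),((((ASV13,ASV61),ASV35),ASV45),ASV24)),((ASV14,(ASV30,ASV48)),(ASV22,ASV19))).
That clade contains 13 terminal taxa: ASV13, ASV14, ASV19, ASV2, ASV20, ASV22, ASV24, ASV30, ASV35, ASV38, ASV45, ASV48, ASV61.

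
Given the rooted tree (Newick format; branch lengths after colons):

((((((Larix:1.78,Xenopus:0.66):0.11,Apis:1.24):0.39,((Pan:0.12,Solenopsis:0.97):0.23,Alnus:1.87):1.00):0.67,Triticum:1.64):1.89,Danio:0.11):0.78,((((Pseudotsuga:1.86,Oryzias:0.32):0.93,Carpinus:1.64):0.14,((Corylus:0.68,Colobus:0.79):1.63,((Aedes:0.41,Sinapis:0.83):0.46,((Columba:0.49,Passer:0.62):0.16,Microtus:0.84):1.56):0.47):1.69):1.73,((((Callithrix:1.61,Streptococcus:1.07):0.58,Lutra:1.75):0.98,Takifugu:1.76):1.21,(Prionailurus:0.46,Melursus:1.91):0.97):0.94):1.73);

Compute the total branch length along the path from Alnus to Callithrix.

The path runs Alnus → … → MRCA → … → Callithrix; the MRCA is the root of the tree.
Branch lengths along that path: 1.87 + 1.00 + 0.67 + 1.89 + 0.78 + 1.73 + 0.94 + 1.21 + 0.98 + 0.58 + 1.61 = 13.26.

13.26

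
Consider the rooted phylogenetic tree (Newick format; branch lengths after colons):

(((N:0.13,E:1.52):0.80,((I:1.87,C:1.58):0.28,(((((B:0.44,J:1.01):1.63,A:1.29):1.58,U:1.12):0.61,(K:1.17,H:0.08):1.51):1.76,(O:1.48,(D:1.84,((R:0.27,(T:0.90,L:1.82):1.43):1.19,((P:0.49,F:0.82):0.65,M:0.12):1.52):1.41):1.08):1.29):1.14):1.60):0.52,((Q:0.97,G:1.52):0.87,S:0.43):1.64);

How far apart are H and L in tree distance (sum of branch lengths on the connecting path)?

11.57

The path runs H → … → MRCA → … → L; the MRCA is the node subtending (((((B,J),A),U),(K,H)),(O,(D,((R,(T,L)),((P,F),M))))).
Branch lengths along that path: 0.08 + 1.51 + 1.76 + 1.29 + 1.08 + 1.41 + 1.19 + 1.43 + 1.82 = 11.57.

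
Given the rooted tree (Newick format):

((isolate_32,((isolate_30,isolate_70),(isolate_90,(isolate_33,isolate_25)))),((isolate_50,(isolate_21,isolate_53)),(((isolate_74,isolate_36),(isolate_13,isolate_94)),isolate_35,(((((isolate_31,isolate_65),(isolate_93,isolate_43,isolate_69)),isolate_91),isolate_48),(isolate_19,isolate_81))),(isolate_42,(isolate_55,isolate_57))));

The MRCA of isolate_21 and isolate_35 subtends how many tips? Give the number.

20

The MRCA of isolate_21 and isolate_35 is the node subtending ((isolate_50,(isolate_21,isolate_53)),(((isolate_74,isolate_36),(isolate_13,isolate_94)),isolate_35,(((((isolate_31,isolate_65),(isolate_93,isolate_43,isolate_69)),isolate_91),isolate_48),(isolate_19,isolate_81))),(isolate_42,(isolate_55,isolate_57))).
That clade contains 20 terminal taxa: isolate_13, isolate_19, isolate_21, isolate_31, isolate_35, isolate_36, isolate_42, isolate_43, isolate_48, isolate_50, isolate_53, isolate_55, isolate_57, isolate_65, isolate_69, isolate_74, isolate_81, isolate_91, isolate_93, isolate_94.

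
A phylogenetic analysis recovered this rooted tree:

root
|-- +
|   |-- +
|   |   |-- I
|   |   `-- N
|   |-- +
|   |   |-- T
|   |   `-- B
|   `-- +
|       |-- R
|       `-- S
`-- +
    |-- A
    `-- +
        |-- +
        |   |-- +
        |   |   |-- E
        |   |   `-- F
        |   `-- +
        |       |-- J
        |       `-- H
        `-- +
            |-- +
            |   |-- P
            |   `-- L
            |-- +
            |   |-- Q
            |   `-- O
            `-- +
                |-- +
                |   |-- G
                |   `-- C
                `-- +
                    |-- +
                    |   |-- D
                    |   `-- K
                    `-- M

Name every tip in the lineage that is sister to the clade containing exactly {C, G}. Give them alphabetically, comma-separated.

D, K, M

The clade containing exactly {C, G} attaches to the tree at the node subtending ((G,C),((D,K),M)).
The other lineage descending from that same node — the sister group — is ((D,K),M); its 3 tips in alphabetical order are the answer.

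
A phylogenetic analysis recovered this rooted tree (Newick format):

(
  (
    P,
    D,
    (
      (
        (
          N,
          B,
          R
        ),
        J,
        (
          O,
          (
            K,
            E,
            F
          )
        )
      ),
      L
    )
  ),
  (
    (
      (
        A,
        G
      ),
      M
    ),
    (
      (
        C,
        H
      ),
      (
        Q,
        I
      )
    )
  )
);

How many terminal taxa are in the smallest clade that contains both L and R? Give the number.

The MRCA of L and R is the node subtending (((N,B,R),J,(O,(K,E,F))),L).
That clade contains 9 terminal taxa: B, E, F, J, K, L, N, O, R.

9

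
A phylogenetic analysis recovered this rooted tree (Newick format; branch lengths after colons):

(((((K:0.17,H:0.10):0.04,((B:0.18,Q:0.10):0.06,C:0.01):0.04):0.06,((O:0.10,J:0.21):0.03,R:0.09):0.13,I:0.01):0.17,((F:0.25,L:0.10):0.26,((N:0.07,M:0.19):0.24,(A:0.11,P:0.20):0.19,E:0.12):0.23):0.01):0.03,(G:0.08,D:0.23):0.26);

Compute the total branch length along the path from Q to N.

0.98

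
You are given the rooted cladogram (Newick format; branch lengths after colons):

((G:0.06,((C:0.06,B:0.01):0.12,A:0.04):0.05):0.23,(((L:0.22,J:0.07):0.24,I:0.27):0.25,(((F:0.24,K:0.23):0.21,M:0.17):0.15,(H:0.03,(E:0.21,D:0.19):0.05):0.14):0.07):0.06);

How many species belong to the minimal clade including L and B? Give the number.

13

The MRCA of L and B is the root, so the clade is the entire tree.
That clade contains 13 terminal taxa: A, B, C, D, E, F, G, H, I, J, K, L, M.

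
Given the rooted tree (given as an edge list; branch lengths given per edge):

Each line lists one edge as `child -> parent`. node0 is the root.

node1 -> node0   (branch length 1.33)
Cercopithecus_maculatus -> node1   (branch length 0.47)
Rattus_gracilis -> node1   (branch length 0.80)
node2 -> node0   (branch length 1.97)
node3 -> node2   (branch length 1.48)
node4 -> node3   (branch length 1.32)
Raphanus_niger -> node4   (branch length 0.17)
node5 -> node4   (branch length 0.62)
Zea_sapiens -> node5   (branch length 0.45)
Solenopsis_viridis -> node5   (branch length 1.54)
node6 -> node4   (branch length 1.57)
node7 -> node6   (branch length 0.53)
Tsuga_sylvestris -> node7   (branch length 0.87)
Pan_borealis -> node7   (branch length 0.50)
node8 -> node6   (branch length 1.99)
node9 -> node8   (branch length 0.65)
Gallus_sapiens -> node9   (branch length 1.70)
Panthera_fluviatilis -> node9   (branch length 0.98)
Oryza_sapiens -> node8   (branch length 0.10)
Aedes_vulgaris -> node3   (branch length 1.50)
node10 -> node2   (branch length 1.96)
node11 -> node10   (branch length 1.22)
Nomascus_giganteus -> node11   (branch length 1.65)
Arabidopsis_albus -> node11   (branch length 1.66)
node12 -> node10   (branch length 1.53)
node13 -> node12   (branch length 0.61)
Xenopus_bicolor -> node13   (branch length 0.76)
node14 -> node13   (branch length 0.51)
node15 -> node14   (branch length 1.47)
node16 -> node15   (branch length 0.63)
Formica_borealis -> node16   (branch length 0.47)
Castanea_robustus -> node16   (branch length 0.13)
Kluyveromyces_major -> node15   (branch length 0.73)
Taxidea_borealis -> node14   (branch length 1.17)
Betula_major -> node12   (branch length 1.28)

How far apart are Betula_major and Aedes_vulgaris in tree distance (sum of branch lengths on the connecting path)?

The path runs Betula_major → … → MRCA → … → Aedes_vulgaris; the MRCA is the node subtending (((Raphanus_niger,(Zea_sapiens,Solenopsis_viridis),((Tsuga_sylvestris,Pan_borealis),((Gallus_sapiens,Panthera_fluviatilis),Oryza_sapiens))),Aedes_vulgaris),((Nomascus_giganteus,Arabidopsis_albus),((Xenopus_bicolor,(((Formica_borealis,Castanea_robustus),Kluyveromyces_major),Taxidea_borealis)),Betula_major))).
Branch lengths along that path: 1.28 + 1.53 + 1.96 + 1.48 + 1.50 = 7.75.

7.75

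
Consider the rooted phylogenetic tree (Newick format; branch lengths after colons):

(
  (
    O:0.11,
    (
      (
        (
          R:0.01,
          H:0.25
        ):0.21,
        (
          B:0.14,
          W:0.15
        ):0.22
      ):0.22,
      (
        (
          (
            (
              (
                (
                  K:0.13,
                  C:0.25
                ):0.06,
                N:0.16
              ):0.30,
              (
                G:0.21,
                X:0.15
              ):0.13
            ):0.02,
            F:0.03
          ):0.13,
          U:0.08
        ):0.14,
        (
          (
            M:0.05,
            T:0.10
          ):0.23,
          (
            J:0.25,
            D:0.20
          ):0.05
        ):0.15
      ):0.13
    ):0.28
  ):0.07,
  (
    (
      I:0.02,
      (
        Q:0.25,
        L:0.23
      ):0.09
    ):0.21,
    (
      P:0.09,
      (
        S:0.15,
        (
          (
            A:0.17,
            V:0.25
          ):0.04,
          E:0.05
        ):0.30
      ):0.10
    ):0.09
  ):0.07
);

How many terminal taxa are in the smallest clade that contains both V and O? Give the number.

24

The MRCA of V and O is the root, so the clade is the entire tree.
That clade contains 24 terminal taxa: A, B, C, D, E, F, G, H, I, J, K, L, M, N, O, P, Q, R, S, T, U, V, W, X.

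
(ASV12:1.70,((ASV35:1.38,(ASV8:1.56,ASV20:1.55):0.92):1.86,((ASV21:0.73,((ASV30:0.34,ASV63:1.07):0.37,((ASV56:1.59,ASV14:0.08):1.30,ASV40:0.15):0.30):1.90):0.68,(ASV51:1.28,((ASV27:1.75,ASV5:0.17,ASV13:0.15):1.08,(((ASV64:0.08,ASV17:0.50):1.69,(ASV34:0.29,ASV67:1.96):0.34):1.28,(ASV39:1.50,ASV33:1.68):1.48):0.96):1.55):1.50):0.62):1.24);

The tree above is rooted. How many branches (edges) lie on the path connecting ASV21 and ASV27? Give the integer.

6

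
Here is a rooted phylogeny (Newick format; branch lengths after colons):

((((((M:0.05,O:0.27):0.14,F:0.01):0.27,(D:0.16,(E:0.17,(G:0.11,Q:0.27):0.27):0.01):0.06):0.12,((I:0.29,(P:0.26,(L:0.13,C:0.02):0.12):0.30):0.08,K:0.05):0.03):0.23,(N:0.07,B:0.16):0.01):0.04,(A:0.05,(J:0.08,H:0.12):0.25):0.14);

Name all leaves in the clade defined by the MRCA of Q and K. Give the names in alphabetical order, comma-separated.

Tracing Q: it sits inside (G,Q).
Tracing K: it sits inside ((I,(P,(L,C))),K).
The smallest clade enclosing both is ((((M,O),F),(D,(E,(G,Q)))),((I,(P,(L,C))),K)); the answer is its 12 terminal taxa in alphabetical order.

C, D, E, F, G, I, K, L, M, O, P, Q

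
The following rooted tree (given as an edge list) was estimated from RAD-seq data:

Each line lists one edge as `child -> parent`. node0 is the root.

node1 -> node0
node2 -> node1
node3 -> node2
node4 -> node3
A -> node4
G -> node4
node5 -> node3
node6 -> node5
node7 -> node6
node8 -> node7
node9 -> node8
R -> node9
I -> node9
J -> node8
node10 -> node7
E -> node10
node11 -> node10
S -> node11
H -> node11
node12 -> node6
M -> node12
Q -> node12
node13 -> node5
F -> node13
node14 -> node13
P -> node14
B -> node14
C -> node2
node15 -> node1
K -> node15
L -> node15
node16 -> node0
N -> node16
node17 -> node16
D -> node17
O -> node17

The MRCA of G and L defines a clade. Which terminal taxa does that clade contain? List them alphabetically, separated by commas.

A, B, C, E, F, G, H, I, J, K, L, M, P, Q, R, S

Tracing G: it sits inside (A,G).
Tracing L: it sits inside (K,L).
The smallest clade enclosing both is ((((A,G),(((((R,I),J),(E,(S,H))),(M,Q)),(F,(P,B)))),C),(K,L)); the answer is its 16 terminal taxa in alphabetical order.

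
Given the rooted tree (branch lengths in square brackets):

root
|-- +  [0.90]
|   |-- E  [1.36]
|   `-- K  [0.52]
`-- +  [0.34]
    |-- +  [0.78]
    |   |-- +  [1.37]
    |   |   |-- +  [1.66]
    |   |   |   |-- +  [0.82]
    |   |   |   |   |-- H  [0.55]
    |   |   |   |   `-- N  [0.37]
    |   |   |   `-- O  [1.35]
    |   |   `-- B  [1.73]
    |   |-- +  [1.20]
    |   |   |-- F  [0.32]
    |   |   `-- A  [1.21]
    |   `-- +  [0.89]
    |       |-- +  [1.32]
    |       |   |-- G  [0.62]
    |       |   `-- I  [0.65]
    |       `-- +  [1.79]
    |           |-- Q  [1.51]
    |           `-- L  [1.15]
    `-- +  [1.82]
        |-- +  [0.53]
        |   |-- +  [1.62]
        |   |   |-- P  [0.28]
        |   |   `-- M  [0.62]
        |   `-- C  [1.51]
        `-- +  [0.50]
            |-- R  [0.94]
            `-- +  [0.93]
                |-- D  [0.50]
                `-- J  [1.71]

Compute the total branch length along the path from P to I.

The path runs P → … → MRCA → … → I; the MRCA is the node subtending (((((H,N),O),B),(F,A),((G,I),(Q,L))),(((P,M),C),(R,(D,J)))).
Branch lengths along that path: 0.28 + 1.62 + 0.53 + 1.82 + 0.78 + 0.89 + 1.32 + 0.65 = 7.89.

7.89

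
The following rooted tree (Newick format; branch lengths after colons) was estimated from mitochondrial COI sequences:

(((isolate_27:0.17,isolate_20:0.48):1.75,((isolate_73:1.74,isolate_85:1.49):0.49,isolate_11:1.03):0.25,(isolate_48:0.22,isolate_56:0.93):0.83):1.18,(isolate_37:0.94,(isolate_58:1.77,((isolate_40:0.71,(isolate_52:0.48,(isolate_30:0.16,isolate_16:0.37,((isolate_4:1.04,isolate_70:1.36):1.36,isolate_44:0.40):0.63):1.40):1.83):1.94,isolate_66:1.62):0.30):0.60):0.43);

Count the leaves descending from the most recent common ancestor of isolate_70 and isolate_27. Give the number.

The MRCA of isolate_70 and isolate_27 is the root, so the clade is the entire tree.
That clade contains 17 terminal taxa: isolate_11, isolate_16, isolate_20, isolate_27, isolate_30, isolate_37, isolate_4, isolate_40, isolate_44, isolate_48, isolate_52, isolate_56, isolate_58, isolate_66, isolate_70, isolate_73, isolate_85.

17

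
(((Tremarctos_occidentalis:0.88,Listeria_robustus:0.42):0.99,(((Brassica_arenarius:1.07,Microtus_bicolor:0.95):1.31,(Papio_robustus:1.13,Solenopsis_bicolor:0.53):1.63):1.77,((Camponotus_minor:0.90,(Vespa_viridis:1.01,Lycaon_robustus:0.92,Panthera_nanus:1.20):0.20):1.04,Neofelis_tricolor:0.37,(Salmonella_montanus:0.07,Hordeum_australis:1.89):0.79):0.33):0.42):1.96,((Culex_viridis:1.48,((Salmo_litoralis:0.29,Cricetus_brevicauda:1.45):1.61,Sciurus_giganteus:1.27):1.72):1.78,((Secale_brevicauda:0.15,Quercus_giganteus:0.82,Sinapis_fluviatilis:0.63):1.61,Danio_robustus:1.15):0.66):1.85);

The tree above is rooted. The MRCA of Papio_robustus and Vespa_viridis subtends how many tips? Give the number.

The MRCA of Papio_robustus and Vespa_viridis is the node subtending (((Brassica_arenarius,Microtus_bicolor),(Papio_robustus,Solenopsis_bicolor)),((Camponotus_minor,(Vespa_viridis,Lycaon_robustus,Panthera_nanus)),Neofelis_tricolor,(Salmonella_montanus,Hordeum_australis))).
That clade contains 11 terminal taxa: Brassica_arenarius, Camponotus_minor, Hordeum_australis, Lycaon_robustus, Microtus_bicolor, Neofelis_tricolor, Panthera_nanus, Papio_robustus, Salmonella_montanus, Solenopsis_bicolor, Vespa_viridis.

11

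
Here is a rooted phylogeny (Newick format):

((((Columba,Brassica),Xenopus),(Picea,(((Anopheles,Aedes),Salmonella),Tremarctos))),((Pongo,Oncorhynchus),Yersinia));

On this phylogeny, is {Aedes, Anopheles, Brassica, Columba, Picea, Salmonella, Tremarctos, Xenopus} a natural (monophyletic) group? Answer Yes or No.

Yes

The most recent common ancestor of these taxa subtends (((Columba,Brassica),Xenopus),(Picea,(((Anopheles,Aedes),Salmonella),Tremarctos))).
That clade has exactly 8 tips — every listed taxon and nothing else — so the group is monophyletic.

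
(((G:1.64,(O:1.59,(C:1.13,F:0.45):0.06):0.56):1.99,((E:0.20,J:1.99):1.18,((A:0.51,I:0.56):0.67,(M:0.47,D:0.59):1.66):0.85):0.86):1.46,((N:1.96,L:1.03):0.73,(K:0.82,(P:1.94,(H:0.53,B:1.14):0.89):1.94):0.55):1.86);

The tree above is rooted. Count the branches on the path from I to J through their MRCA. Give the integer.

5

The MRCA of I and J is the node subtending ((E,J),((A,I),(M,D))).
From I up to that node: 3 branches. From J up to the same node: 2 branches. Total: 3 + 2 = 5.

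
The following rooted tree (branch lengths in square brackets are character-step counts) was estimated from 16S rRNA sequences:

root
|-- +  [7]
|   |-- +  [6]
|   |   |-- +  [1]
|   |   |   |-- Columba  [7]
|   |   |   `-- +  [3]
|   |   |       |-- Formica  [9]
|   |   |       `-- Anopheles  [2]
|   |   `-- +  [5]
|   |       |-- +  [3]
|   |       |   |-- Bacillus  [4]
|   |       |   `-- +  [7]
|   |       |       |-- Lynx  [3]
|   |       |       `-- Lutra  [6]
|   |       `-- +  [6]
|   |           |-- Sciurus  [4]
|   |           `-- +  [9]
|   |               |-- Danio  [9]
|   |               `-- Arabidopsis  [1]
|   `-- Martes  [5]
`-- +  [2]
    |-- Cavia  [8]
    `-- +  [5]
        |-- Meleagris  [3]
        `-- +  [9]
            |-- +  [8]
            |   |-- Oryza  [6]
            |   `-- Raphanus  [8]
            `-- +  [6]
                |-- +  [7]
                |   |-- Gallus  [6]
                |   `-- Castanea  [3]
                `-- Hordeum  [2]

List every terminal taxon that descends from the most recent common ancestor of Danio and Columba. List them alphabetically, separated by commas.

Tracing Danio: it sits inside (Danio,Arabidopsis).
Tracing Columba: it sits inside (Columba,(Formica,Anopheles)).
The smallest clade enclosing both is ((Columba,(Formica,Anopheles)),((Bacillus,(Lynx,Lutra)),(Sciurus,(Danio,Arabidopsis)))); the answer is its 9 terminal taxa in alphabetical order.

Anopheles, Arabidopsis, Bacillus, Columba, Danio, Formica, Lutra, Lynx, Sciurus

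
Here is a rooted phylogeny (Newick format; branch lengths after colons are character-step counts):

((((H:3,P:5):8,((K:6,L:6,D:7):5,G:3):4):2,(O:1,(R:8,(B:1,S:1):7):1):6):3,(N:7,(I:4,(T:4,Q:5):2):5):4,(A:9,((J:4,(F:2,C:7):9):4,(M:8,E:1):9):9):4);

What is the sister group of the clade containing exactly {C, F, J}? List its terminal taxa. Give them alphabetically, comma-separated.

The clade containing exactly {C, F, J} attaches to the tree at the node subtending ((J,(F,C)),(M,E)).
The other lineage descending from that same node — the sister group — is (M,E); its 2 tips in alphabetical order are the answer.

E, M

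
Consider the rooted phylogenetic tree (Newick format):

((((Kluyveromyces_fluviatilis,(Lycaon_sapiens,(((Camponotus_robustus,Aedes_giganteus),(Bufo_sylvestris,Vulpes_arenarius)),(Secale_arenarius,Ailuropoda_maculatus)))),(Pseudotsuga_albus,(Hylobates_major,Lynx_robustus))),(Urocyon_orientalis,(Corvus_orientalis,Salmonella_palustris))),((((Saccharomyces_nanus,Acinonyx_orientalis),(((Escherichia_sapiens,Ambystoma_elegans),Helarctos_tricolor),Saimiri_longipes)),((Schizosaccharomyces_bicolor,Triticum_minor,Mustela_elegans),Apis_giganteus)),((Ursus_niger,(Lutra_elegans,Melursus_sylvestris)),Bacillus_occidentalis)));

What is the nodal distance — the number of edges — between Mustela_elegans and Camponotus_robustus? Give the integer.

13

The MRCA of Mustela_elegans and Camponotus_robustus is the root of the tree.
From Mustela_elegans up to that node: 5 branches. From Camponotus_robustus up to the same node: 8 branches. Total: 5 + 8 = 13.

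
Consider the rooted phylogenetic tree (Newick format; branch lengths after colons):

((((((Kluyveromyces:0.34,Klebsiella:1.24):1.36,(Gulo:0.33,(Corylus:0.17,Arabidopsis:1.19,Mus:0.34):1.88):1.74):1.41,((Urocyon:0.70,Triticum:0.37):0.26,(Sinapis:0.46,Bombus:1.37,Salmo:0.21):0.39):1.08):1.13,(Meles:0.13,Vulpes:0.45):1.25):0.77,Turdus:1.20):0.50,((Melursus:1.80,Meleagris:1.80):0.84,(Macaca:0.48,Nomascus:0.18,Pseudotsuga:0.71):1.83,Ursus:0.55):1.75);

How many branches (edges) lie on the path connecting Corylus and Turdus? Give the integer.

7

The MRCA of Corylus and Turdus is the node subtending (((((Kluyveromyces,Klebsiella),(Gulo,(Corylus,Arabidopsis,Mus))),((Urocyon,Triticum),(Sinapis,Bombus,Salmo))),(Meles,Vulpes)),Turdus).
From Corylus up to that node: 6 branches. From Turdus up to the same node: 1 branch. Total: 6 + 1 = 7.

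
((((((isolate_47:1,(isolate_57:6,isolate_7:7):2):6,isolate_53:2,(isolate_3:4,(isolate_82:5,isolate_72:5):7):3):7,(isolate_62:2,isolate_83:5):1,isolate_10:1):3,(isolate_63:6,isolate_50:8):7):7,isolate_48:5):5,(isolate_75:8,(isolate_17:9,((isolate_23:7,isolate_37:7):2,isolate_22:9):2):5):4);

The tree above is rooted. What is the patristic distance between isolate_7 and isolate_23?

57

The path runs isolate_7 → … → MRCA → … → isolate_23; the MRCA is the root of the tree.
Branch lengths along that path: 7 + 2 + 6 + 7 + 3 + 7 + 5 + 4 + 5 + 2 + 2 + 7 = 57.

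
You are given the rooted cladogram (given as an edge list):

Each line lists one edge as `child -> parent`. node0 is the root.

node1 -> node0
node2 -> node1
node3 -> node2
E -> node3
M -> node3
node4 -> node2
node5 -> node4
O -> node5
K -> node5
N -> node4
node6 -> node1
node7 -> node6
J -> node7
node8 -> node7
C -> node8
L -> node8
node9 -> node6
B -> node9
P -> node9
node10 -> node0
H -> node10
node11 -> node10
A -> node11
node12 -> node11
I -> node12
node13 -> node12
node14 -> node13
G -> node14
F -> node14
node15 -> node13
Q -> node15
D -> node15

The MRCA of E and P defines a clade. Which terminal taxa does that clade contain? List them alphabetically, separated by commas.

Tracing E: it sits inside (E,M).
Tracing P: it sits inside (B,P).
The smallest clade enclosing both is (((E,M),((O,K),N)),((J,(C,L)),(B,P))); the answer is its 10 terminal taxa in alphabetical order.

B, C, E, J, K, L, M, N, O, P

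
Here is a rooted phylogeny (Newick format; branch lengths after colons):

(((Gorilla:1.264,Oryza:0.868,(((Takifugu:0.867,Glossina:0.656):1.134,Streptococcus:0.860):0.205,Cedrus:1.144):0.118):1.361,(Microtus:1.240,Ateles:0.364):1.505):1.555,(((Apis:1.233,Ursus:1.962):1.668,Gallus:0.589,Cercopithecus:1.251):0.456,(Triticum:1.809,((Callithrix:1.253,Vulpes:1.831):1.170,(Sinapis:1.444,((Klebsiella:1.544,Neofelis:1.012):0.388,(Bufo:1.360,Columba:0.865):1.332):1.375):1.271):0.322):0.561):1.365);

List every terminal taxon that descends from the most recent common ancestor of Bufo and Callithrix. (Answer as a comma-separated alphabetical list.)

Tracing Bufo: it sits inside (Bufo,Columba).
Tracing Callithrix: it sits inside (Callithrix,Vulpes).
The smallest clade enclosing both is ((Callithrix,Vulpes),(Sinapis,((Klebsiella,Neofelis),(Bufo,Columba)))); the answer is its 7 terminal taxa in alphabetical order.

Bufo, Callithrix, Columba, Klebsiella, Neofelis, Sinapis, Vulpes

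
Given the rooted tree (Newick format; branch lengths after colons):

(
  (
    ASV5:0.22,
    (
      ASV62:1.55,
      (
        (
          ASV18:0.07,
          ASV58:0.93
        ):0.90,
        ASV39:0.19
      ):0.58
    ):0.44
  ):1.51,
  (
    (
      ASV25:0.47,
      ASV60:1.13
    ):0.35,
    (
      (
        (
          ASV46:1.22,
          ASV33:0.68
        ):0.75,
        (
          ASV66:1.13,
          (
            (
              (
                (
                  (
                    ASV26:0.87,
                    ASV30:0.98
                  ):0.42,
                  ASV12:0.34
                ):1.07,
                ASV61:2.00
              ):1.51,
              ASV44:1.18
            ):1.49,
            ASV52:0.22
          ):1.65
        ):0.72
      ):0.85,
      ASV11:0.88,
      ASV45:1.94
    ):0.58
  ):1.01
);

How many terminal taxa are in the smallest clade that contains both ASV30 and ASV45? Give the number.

11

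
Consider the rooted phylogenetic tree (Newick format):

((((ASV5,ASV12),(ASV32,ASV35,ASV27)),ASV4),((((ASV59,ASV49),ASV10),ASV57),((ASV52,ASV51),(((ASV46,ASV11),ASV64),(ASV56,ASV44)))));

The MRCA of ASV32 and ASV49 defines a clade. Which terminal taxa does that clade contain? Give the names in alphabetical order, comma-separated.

ASV10, ASV11, ASV12, ASV27, ASV32, ASV35, ASV4, ASV44, ASV46, ASV49, ASV5, ASV51, ASV52, ASV56, ASV57, ASV59, ASV64

Tracing ASV32: it sits inside (ASV32,ASV35,ASV27).
Tracing ASV49: it sits inside (ASV59,ASV49).
The smallest clade enclosing both is the whole tree (their MRCA is the root), so the answer is all 17 tips in alphabetical order.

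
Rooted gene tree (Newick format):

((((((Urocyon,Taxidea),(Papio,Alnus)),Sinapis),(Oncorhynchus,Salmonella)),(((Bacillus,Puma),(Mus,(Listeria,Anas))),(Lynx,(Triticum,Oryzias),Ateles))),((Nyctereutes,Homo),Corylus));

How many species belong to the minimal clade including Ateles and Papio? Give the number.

16

The MRCA of Ateles and Papio is the node subtending (((((Urocyon,Taxidea),(Papio,Alnus)),Sinapis),(Oncorhynchus,Salmonella)),(((Bacillus,Puma),(Mus,(Listeria,Anas))),(Lynx,(Triticum,Oryzias),Ateles))).
That clade contains 16 terminal taxa: Alnus, Anas, Ateles, Bacillus, Listeria, Lynx, Mus, Oncorhynchus, Oryzias, Papio, Puma, Salmonella, Sinapis, Taxidea, Triticum, Urocyon.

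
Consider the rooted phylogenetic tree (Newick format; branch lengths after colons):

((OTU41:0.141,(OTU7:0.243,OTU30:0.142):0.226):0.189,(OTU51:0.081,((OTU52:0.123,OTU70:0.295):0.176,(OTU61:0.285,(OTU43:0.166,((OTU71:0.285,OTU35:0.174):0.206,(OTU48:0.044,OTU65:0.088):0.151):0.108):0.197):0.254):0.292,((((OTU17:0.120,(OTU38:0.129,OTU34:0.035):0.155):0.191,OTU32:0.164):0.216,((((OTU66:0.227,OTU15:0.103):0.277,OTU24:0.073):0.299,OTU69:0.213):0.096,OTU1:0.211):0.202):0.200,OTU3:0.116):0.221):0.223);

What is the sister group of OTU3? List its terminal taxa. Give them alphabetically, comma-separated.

OTU1, OTU15, OTU17, OTU24, OTU32, OTU34, OTU38, OTU66, OTU69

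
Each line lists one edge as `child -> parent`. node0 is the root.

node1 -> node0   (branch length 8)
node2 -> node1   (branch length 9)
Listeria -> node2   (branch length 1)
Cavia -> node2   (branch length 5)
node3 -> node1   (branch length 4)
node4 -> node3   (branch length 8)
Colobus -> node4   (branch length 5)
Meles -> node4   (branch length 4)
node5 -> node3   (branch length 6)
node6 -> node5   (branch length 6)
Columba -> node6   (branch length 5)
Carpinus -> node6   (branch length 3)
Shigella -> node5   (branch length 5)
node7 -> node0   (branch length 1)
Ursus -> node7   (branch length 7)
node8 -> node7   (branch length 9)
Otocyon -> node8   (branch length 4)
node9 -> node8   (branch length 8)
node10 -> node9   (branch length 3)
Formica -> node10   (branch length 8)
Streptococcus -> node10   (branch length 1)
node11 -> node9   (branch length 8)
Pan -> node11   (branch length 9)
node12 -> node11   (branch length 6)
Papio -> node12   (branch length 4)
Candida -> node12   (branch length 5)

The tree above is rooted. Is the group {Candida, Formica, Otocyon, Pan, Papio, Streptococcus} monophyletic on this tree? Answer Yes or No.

Yes

The most recent common ancestor of these taxa subtends (Otocyon,((Formica,Streptococcus),(Pan,(Papio,Candida)))).
That clade has exactly 6 tips — every listed taxon and nothing else — so the group is monophyletic.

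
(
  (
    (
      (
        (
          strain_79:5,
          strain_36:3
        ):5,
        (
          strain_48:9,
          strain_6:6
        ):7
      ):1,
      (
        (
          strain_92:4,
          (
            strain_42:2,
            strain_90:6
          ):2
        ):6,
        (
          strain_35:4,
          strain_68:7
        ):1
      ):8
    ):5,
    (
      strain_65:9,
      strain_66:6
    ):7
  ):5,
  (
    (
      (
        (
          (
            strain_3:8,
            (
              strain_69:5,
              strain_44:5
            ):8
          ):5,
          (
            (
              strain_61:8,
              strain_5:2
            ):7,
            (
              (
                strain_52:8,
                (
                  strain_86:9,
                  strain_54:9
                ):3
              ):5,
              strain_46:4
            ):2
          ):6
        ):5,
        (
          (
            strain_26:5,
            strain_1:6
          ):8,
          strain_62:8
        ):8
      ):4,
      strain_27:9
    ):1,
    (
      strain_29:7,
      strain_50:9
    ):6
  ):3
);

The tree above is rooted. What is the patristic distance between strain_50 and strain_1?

42

The path runs strain_50 → … → MRCA → … → strain_1; the MRCA is the node subtending (((((strain_3,(strain_69,strain_44)),((strain_61,strain_5),((strain_52,(strain_86,strain_54)),strain_46))),((strain_26,strain_1),strain_62)),strain_27),(strain_29,strain_50)).
Branch lengths along that path: 9 + 6 + 1 + 4 + 8 + 8 + 6 = 42.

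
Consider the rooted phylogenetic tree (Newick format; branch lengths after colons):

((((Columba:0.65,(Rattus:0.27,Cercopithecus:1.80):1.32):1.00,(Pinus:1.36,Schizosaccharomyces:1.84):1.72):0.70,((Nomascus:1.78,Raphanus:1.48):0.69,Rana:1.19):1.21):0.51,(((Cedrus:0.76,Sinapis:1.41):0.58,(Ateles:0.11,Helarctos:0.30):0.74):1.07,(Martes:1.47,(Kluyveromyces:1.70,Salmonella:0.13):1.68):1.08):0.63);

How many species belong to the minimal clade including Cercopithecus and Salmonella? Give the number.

The MRCA of Cercopithecus and Salmonella is the root, so the clade is the entire tree.
That clade contains 15 terminal taxa: Ateles, Cedrus, Cercopithecus, Columba, Helarctos, Kluyveromyces, Martes, Nomascus, Pinus, Rana, Raphanus, Rattus, Salmonella, Schizosaccharomyces, Sinapis.

15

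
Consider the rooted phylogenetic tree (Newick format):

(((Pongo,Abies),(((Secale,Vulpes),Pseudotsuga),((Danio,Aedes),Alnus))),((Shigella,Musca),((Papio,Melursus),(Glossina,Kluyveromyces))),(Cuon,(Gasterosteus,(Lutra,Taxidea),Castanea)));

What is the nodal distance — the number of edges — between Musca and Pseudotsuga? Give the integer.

The MRCA of Musca and Pseudotsuga is the root of the tree.
From Musca up to that node: 3 branches. From Pseudotsuga up to the same node: 4 branches. Total: 3 + 4 = 7.

7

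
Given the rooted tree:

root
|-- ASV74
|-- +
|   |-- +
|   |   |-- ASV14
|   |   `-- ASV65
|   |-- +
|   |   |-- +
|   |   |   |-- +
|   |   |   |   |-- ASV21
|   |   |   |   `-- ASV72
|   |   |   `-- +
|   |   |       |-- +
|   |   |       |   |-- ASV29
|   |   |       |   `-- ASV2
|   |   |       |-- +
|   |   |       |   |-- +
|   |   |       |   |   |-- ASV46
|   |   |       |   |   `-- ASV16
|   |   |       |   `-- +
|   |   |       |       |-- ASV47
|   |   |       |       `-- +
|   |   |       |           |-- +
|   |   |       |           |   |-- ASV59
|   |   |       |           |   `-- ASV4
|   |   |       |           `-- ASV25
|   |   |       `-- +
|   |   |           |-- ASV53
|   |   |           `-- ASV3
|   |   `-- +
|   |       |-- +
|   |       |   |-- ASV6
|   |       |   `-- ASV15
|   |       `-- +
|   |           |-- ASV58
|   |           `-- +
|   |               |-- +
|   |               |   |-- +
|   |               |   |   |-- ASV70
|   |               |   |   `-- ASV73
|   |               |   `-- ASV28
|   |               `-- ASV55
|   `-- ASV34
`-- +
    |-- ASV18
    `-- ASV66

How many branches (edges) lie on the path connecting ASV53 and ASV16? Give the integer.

The MRCA of ASV53 and ASV16 is the node subtending ((ASV29,ASV2),((ASV46,ASV16),(ASV47,((ASV59,ASV4),ASV25))),(ASV53,ASV3)).
From ASV53 up to that node: 2 branches. From ASV16 up to the same node: 3 branches. Total: 2 + 3 = 5.

5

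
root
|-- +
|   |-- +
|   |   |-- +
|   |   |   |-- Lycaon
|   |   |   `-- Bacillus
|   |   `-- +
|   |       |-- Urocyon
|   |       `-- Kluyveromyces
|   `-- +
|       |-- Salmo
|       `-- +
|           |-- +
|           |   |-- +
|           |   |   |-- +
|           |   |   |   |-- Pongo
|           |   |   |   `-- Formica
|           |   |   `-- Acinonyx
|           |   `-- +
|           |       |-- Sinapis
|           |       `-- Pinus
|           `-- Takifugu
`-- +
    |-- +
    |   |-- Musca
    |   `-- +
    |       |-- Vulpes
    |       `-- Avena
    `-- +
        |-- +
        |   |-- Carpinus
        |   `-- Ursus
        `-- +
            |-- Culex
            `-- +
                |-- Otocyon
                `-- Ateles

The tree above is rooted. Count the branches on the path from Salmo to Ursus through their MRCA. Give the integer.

The MRCA of Salmo and Ursus is the root of the tree.
From Salmo up to that node: 3 branches. From Ursus up to the same node: 4 branches. Total: 3 + 4 = 7.

7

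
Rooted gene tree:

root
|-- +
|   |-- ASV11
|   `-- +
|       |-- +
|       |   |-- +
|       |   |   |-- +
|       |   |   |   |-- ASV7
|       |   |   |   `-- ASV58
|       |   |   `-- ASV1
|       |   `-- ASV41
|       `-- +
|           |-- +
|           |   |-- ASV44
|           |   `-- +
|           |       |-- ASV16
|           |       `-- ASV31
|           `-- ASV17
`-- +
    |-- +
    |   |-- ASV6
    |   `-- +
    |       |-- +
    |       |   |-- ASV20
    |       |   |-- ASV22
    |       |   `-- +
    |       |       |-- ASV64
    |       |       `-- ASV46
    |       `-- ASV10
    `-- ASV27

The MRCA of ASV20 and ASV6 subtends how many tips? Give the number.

6

The MRCA of ASV20 and ASV6 is the node subtending (ASV6,((ASV20,ASV22,(ASV64,ASV46)),ASV10)).
That clade contains 6 terminal taxa: ASV10, ASV20, ASV22, ASV46, ASV6, ASV64.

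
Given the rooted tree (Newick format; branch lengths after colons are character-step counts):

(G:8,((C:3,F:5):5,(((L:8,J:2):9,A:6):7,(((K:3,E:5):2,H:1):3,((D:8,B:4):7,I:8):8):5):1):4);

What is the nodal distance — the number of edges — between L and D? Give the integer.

7

The MRCA of L and D is the node subtending (((L,J),A),(((K,E),H),((D,B),I))).
From L up to that node: 3 branches. From D up to the same node: 4 branches. Total: 3 + 4 = 7.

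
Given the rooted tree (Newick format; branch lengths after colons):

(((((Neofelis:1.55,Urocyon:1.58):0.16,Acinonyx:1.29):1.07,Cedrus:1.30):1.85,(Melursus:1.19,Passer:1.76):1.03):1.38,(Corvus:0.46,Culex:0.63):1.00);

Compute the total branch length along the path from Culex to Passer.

5.80

The path runs Culex → … → MRCA → … → Passer; the MRCA is the root of the tree.
Branch lengths along that path: 0.63 + 1.00 + 1.38 + 1.03 + 1.76 = 5.80.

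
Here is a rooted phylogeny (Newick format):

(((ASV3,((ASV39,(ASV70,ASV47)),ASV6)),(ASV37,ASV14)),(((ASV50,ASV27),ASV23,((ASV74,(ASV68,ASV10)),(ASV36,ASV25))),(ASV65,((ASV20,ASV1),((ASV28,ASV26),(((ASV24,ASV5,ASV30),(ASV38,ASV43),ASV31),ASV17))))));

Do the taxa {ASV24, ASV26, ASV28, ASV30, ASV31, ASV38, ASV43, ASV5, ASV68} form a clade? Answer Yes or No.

No

The MRCA of the listed taxa subtends (((ASV50,ASV27),ASV23,((ASV74,(ASV68,ASV10)),(ASV36,ASV25))),(ASV65,((ASV20,ASV1),((ASV28,ASV26),(((ASV24,ASV5,ASV30),(ASV38,ASV43),ASV31),ASV17))))).
That clade also contains ASV1, ASV10, ASV17, ASV20, ASV23, ASV25, ASV27, ASV36, ASV50, ASV65, ASV74, which are not in the proposed group, so the group is not monophyletic.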